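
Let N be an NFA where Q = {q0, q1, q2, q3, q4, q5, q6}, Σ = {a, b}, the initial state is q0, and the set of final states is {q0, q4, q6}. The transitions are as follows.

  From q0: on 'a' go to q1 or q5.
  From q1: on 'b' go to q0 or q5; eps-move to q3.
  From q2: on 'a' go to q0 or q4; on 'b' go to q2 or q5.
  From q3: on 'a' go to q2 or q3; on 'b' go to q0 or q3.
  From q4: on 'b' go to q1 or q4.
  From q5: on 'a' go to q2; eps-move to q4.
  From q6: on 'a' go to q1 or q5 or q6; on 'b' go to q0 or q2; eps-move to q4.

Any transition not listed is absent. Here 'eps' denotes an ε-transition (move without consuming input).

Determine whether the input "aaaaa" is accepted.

Start in {q0}.
Read 'a': q0→{q1, q5}; union {q1, q5}; ε-closure = {q1, q3, q4, q5}.
Read 'a': q1→∅, q3→{q2, q3}, q4→∅, q5→{q2}; now {q2, q3}.
Read 'a': q2→{q0, q4}, q3→{q2, q3}; now {q0, q2, q3, q4}.
Read 'a': q0→{q1, q5}, q2→{q0, q4}, q3→{q2, q3}, q4→∅; now {q0, q1, q2, q3, q4, q5}.
Read 'a': q0→{q1, q5}, q1→∅, q2→{q0, q4}, q3→{q2, q3}, q4→∅, q5→{q2}; now {q0, q1, q2, q3, q4, q5}.
The final set {q0, q1, q2, q3, q4, q5} contains the accepting states q0, q4.

Yes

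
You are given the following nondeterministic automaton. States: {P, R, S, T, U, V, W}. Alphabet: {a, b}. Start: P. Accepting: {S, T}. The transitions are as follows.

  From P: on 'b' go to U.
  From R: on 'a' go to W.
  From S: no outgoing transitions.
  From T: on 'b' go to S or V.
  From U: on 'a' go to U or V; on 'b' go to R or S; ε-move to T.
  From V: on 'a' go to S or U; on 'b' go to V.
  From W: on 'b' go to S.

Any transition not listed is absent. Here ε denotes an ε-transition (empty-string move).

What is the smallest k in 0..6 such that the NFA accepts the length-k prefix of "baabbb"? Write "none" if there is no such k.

1

Start in {P}.
Read 'b': P→{U}; union {U}; ε-closure = {T, U}.
None of the earlier sets intersect F, but {T, U} does.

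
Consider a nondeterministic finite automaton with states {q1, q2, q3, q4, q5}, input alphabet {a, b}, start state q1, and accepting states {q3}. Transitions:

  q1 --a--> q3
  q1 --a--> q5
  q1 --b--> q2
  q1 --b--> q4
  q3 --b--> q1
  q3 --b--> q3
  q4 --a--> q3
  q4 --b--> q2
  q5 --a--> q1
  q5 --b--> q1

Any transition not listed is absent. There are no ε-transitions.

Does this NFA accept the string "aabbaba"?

No

Start in {q1}.
Read 'a': q1→{q3, q5}; now {q3, q5}.
Read 'a': q3→∅, q5→{q1}; now {q1}.
Read 'b': q1→{q2, q4}; now {q2, q4}.
Read 'b': q2→∅, q4→{q2}; now {q2}.
Read 'a': q2→∅; now ∅.
The set is empty and remains empty for the remaining 2 symbols.
The final set ∅ contains no accepting state.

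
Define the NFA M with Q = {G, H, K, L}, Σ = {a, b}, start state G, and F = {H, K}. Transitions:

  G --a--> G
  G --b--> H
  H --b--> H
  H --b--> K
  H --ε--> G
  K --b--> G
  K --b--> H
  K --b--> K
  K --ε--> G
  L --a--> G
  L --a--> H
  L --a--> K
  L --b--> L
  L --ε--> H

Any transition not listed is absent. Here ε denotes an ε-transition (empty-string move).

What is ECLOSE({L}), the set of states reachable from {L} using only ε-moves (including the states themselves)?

Begin with {L}.
ε-move L → H; add H.
ε-move H → G; add G.

{G, H, L}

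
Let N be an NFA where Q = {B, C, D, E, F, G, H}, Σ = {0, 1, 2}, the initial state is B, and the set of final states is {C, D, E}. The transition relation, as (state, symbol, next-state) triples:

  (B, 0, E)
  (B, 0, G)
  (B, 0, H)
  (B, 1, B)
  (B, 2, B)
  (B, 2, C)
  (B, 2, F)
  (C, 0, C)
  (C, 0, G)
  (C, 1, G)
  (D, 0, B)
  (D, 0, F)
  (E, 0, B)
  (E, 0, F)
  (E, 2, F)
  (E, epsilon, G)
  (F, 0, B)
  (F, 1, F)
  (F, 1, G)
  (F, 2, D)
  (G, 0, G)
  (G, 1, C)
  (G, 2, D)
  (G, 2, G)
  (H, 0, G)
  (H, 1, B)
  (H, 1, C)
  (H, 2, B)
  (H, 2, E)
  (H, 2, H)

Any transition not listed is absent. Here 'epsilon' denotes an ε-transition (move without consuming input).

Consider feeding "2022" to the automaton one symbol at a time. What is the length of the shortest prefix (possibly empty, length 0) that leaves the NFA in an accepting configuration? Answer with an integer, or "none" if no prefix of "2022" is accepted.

Start in {B}.
Read '2': {B} → {B, C, F}.
None of the earlier sets intersect F, but {B, C, F} does.

1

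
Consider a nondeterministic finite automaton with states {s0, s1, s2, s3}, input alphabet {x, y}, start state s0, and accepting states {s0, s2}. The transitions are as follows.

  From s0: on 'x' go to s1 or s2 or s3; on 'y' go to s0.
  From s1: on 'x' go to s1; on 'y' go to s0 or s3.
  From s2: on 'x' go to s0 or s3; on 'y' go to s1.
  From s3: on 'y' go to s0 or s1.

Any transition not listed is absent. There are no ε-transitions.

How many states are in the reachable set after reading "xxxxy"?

Start in {s0}.
Read 'x': {s0} → {s1, s2, s3}.
Read 'x': {s1, s2, s3} → {s0, s1, s3}.
Read 'x': {s0, s1, s3} → {s1, s2, s3}.
Read 'x': {s1, s2, s3} → {s0, s1, s3}.
Read 'y': {s0, s1, s3} → {s0, s1, s3}.
That set has 3 states.

3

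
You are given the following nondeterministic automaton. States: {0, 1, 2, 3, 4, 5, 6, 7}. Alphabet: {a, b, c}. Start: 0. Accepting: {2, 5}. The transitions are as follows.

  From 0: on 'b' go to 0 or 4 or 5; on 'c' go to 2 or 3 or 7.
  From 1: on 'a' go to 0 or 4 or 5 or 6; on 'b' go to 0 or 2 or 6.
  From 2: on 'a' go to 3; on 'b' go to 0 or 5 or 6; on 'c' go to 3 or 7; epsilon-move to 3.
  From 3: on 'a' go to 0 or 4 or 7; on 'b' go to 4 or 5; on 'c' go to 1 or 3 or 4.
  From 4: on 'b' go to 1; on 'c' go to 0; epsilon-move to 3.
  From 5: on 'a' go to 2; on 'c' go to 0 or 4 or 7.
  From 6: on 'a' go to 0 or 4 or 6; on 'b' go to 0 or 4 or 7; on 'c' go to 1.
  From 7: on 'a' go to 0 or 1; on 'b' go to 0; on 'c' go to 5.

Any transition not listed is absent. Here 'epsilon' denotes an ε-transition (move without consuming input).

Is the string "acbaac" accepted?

Start in {0}.
Read 'a': 0→∅; now ∅.
The set is empty and remains empty for the remaining 5 symbols.
The final set ∅ contains no accepting state.

No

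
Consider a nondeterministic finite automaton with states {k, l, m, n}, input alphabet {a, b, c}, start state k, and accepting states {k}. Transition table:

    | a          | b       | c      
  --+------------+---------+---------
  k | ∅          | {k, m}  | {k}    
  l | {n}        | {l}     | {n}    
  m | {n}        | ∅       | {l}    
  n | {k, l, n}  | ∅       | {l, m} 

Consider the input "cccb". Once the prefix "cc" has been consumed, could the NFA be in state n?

No

Start in {k}.
Read 'c': k→{k}; now {k}.
Read 'c': k→{k}; now {k}.
State n is not in {k}.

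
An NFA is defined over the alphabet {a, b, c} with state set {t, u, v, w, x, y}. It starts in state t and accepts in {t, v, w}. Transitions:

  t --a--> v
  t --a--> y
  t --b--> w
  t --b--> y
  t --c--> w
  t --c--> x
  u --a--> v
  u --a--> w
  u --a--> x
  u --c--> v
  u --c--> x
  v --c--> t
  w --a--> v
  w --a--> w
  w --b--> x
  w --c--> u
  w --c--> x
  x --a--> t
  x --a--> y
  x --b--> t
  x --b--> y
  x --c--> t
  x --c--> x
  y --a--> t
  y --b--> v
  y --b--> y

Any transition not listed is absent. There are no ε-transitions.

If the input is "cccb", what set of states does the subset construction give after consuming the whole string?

Start in {t}.
Read 'c': t→{w, x}; now {w, x}.
Read 'c': w→{u, x}, x→{t, x}; now {t, u, x}.
Read 'c': t→{w, x}, u→{v, x}, x→{t, x}; now {t, v, w, x}.
Read 'b': t→{w, y}, v→∅, w→{x}, x→{t, y}; now {t, w, x, y}.

{t, w, x, y}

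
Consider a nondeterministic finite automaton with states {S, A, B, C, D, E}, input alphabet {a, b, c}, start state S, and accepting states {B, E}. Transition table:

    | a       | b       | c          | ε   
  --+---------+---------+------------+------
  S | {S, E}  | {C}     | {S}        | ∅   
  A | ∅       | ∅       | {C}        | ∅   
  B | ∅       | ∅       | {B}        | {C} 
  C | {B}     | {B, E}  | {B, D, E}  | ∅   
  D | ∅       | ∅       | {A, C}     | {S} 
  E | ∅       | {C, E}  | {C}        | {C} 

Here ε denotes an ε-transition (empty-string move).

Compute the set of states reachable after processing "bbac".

{S, B, C, D, E}

Start in {S}.
Read 'b': {S} → {C}.
Read 'b': {C} → {B, C, E}.
Read 'a': {B, C, E} → {B, C}.
Read 'c': {B, C} → {S, B, C, D, E}.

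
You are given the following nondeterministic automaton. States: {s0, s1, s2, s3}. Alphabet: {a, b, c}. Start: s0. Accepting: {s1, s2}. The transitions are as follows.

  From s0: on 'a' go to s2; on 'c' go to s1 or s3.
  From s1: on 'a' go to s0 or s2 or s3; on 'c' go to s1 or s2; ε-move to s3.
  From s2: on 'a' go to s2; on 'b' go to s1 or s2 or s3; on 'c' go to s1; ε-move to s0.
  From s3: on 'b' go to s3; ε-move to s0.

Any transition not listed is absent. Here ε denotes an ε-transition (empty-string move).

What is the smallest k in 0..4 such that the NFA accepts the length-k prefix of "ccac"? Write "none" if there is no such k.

Start in {s0}.
Read 'c': s0→{s1, s3}; union {s1, s3}; ε-closure = {s0, s1, s3}.
None of the earlier sets intersect F, but {s0, s1, s3} does.

1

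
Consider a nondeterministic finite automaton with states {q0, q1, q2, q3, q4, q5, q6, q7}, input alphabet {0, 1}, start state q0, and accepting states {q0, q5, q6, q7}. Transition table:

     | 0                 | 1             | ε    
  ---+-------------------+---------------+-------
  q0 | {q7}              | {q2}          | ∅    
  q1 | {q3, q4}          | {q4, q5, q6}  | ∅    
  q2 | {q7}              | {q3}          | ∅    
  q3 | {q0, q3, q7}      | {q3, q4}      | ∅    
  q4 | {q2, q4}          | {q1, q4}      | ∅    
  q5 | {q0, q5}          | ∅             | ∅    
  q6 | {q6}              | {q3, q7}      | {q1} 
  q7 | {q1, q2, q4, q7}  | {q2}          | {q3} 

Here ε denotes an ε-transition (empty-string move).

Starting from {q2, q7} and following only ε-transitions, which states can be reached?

{q2, q3, q7}

Begin with {q2, q7}.
ε-move q7 → q3; add q3.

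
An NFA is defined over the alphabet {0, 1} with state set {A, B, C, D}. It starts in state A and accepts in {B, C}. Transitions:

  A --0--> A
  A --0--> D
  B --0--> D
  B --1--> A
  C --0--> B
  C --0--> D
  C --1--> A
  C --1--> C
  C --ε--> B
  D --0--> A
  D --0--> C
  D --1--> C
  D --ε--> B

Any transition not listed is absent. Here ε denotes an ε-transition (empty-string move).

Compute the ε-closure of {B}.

{B}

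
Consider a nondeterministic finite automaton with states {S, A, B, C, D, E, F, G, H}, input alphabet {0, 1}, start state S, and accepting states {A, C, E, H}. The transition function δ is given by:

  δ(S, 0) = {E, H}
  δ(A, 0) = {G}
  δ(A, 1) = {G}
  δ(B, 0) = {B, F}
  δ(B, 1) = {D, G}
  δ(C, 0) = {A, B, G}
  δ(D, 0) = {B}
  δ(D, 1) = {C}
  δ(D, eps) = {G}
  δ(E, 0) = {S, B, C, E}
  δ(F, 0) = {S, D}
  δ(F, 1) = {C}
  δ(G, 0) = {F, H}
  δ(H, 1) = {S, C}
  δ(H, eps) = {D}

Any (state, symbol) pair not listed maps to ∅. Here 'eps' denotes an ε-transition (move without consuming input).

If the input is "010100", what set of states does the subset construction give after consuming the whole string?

Start in {S}.
Read '0': S→{E, H}; union {E, H}; ε-closure = {D, E, G, H}.
Read '1': D→{C}, E→∅, G→∅, H→{S, C}; now {S, C}.
Read '0': S→{E, H}, C→{A, B, G}; union {A, B, E, G, H}; ε-closure = {A, B, D, E, G, H}.
Read '1': A→{G}, B→{D, G}, D→{C}, E→∅, G→∅, H→{S, C}; now {S, C, D, G}.
Read '0': S→{E, H}, C→{A, B, G}, D→{B}, G→{F, H}; union {A, B, E, F, G, H}; ε-closure = {A, B, D, E, F, G, H}.
Read '0': A→{G}, B→{B, F}, D→{B}, E→{S, B, C, E}, F→{S, D}, G→{F, H}, H→∅; now {S, B, C, D, E, F, G, H}.

{S, B, C, D, E, F, G, H}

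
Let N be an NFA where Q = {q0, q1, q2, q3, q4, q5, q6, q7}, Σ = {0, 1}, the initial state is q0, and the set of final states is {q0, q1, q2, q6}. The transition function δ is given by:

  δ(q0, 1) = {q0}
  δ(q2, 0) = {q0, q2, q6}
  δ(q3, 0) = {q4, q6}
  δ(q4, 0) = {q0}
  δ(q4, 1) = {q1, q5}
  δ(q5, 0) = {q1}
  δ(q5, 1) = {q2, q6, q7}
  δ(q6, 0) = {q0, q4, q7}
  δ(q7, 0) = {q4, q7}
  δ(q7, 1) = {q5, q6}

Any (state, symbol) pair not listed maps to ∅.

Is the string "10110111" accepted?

Start in {q0}.
Read '1': {q0} → {q0}.
Read '0': {q0} → ∅.
The set is empty and remains empty for the remaining 6 symbols.
The final set ∅ contains no accepting state.

No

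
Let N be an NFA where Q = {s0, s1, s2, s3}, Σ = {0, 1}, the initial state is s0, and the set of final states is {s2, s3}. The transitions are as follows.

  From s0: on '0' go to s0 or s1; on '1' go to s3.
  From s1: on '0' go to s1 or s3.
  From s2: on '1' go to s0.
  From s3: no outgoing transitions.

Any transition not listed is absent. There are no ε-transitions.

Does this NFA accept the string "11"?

No

Start in {s0}.
Read '1': s0→{s3}; now {s3}.
Read '1': s3→∅; now ∅.
The final set ∅ contains no accepting state.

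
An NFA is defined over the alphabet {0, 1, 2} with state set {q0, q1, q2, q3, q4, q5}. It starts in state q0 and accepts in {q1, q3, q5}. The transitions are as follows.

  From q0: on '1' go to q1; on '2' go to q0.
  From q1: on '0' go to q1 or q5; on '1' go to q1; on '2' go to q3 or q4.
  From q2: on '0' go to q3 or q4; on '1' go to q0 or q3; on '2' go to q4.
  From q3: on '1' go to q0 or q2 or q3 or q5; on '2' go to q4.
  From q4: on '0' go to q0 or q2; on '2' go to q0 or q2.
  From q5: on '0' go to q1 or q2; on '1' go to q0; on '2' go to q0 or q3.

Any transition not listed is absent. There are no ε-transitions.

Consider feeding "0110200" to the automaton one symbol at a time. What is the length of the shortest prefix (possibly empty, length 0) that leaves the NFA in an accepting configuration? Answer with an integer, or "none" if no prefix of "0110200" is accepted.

none

Start in {q0}.
Read '0': q0→∅; now ∅.
The set is empty and remains empty for the remaining 6 symbols.
No reachable set along the way intersects F.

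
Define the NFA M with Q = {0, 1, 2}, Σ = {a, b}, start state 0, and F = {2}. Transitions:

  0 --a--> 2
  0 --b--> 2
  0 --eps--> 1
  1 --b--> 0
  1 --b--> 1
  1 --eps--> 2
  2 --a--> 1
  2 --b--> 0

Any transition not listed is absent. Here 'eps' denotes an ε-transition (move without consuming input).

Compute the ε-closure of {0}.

Begin with {0}.
ε-move 0 → 1; add 1.
ε-move 1 → 2; add 2.

{0, 1, 2}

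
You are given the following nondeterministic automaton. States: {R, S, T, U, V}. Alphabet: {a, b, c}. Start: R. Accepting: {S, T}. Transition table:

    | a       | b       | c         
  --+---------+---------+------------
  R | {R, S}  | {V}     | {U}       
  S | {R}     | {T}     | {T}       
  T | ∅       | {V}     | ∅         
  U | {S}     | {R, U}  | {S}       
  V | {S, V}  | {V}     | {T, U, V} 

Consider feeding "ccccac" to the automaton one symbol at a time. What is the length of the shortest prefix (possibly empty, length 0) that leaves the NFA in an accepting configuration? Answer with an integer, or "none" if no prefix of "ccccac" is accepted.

Start in {R}.
Read 'c': R→{U}; now {U}.
Read 'c': U→{S}; now {S}.
None of the earlier sets intersect F, but {S} does.

2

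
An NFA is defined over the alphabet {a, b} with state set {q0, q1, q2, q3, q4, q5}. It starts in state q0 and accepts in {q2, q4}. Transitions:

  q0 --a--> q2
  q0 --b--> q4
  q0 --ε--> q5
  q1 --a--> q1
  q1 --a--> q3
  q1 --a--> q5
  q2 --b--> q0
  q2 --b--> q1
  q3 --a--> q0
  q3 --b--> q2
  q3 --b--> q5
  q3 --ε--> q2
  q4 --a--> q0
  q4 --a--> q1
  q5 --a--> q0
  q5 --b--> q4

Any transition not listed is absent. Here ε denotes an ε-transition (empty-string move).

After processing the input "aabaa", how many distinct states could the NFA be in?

5

Start: ε-closure({q0}) = {q0, q5}.
Read 'a': q0→{q2}, q5→{q0}; union {q0, q2}; ε-closure = {q0, q2, q5}.
Read 'a': q0→{q2}, q2→∅, q5→{q0}; union {q0, q2}; ε-closure = {q0, q2, q5}.
Read 'b': q0→{q4}, q2→{q0, q1}, q5→{q4}; union {q0, q1, q4}; ε-closure = {q0, q1, q4, q5}.
Read 'a': q0→{q2}, q1→{q1, q3, q5}, q4→{q0, q1}, q5→{q0}; now {q0, q1, q2, q3, q5}.
Read 'a': q0→{q2}, q1→{q1, q3, q5}, q2→∅, q3→{q0}, q5→{q0}; now {q0, q1, q2, q3, q5}.
That set has 5 states.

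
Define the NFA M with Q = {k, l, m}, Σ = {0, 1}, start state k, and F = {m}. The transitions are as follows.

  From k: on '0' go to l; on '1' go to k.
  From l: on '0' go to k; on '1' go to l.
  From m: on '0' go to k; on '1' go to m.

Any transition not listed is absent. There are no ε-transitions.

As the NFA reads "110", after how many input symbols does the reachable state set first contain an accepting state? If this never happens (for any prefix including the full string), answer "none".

Start in {k}.
Read '1': k→{k}; now {k}.
Read '1': k→{k}; now {k}.
Read '0': k→{l}; now {l}.
No reachable set along the way intersects F.

none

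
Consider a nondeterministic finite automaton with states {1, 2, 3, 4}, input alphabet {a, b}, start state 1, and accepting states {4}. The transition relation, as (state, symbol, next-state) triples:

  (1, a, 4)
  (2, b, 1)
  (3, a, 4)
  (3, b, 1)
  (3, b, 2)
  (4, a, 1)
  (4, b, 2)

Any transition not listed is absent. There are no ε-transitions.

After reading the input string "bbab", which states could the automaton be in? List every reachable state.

Start in {1}.
Read 'b': 1→∅; now ∅.
The set is empty and remains empty for the remaining 3 symbols.

∅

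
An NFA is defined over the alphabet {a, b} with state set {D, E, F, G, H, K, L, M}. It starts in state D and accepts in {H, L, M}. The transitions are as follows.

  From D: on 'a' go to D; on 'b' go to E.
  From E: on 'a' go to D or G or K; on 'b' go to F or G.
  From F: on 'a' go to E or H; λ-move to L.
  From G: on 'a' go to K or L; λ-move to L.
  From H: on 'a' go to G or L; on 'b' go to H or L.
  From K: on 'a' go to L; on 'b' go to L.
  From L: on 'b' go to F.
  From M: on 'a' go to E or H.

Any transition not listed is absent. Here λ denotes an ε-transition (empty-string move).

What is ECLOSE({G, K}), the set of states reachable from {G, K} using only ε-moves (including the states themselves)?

Begin with {G, K}.
ε-move G → L; add L.

{G, K, L}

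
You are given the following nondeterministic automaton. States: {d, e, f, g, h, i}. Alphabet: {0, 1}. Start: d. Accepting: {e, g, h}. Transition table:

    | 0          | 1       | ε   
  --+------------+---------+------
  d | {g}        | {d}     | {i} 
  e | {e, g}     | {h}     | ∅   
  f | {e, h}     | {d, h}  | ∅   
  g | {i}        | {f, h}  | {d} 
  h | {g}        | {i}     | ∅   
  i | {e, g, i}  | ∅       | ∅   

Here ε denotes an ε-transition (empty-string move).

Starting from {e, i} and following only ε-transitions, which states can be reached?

Begin with {e, i}.
No ε-moves leave this set, so the closure equals the set itself.

{e, i}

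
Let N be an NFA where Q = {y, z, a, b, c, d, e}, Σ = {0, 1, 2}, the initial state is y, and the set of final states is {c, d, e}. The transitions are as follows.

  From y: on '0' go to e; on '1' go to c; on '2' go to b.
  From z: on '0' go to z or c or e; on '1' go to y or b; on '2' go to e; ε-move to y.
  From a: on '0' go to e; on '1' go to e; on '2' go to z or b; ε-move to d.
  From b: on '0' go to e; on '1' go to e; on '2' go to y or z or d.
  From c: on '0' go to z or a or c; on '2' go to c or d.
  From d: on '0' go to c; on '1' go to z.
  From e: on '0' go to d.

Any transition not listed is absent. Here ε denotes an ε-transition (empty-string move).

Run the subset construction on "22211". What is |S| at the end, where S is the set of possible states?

Start in {y}.
Read '2': y→{b}; now {b}.
Read '2': b→{y, z, d}; now {y, z, d}.
Read '2': y→{b}, z→{e}, d→∅; now {b, e}.
Read '1': b→{e}, e→∅; now {e}.
Read '1': e→∅; now ∅.
That set has 0 states.

0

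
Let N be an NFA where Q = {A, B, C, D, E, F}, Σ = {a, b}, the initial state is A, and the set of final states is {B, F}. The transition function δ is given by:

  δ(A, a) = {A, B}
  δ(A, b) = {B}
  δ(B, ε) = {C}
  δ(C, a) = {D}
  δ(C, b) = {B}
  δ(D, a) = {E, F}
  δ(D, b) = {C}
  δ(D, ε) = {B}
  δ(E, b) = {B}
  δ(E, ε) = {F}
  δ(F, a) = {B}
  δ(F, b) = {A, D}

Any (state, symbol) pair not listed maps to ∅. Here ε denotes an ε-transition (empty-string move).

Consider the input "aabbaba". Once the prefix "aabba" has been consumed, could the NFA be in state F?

No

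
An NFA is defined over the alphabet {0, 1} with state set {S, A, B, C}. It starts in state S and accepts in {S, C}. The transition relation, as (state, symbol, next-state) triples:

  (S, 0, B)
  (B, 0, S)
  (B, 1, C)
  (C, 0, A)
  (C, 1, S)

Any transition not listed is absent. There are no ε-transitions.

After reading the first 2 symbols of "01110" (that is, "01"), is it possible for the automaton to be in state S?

No

Start in {S}.
Read '0': {S} → {B}.
Read '1': {B} → {C}.
State S is not in {C}.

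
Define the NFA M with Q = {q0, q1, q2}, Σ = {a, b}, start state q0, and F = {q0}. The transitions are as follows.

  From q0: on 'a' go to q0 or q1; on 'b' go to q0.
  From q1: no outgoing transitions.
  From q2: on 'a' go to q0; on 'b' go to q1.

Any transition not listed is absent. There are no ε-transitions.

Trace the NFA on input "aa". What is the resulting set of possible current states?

Start in {q0}.
Read 'a': q0→{q0, q1}; now {q0, q1}.
Read 'a': q0→{q0, q1}, q1→∅; now {q0, q1}.

{q0, q1}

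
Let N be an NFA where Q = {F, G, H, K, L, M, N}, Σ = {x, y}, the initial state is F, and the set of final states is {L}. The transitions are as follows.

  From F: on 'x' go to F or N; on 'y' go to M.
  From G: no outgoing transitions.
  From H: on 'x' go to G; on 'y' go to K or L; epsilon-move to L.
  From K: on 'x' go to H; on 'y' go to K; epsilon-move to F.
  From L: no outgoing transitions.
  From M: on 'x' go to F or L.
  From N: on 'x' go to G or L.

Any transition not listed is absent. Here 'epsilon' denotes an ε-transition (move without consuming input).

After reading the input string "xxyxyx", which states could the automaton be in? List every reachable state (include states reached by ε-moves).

Start in {F}.
Read 'x': F→{F, N}; now {F, N}.
Read 'x': F→{F, N}, N→{G, L}; now {F, G, L, N}.
Read 'y': F→{M}, G→∅, L→∅, N→∅; now {M}.
Read 'x': M→{F, L}; now {F, L}.
Read 'y': F→{M}, L→∅; now {M}.
Read 'x': M→{F, L}; now {F, L}.

{F, L}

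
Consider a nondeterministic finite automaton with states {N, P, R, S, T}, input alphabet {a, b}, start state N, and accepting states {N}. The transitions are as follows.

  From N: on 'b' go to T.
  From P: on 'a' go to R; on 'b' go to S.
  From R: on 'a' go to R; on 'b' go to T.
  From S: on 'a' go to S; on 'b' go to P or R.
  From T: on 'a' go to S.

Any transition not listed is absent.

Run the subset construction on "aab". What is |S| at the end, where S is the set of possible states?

Start in {N}.
Read 'a': N→∅; now ∅.
The set is empty and remains empty for the remaining 2 symbols.
That set has 0 states.

0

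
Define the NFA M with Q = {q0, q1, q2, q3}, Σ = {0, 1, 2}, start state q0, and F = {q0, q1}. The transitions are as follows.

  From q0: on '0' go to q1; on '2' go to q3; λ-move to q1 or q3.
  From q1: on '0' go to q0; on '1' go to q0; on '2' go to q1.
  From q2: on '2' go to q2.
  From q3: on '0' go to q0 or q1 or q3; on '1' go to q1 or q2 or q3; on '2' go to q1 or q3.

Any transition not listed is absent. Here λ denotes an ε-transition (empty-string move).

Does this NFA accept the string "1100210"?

Yes

Start: ε-closure({q0}) = {q0, q1, q3}.
Read '1': {q0, q1, q3} → {q0, q1, q2, q3}.
Read '1': {q0, q1, q2, q3} → {q0, q1, q2, q3}.
Read '0': {q0, q1, q2, q3} → {q0, q1, q3}.
Read '0': {q0, q1, q3} → {q0, q1, q3}.
Read '2': {q0, q1, q3} → {q1, q3}.
Read '1': {q1, q3} → {q0, q1, q2, q3}.
Read '0': {q0, q1, q2, q3} → {q0, q1, q3}.
The final set {q0, q1, q3} contains the accepting states q0, q1.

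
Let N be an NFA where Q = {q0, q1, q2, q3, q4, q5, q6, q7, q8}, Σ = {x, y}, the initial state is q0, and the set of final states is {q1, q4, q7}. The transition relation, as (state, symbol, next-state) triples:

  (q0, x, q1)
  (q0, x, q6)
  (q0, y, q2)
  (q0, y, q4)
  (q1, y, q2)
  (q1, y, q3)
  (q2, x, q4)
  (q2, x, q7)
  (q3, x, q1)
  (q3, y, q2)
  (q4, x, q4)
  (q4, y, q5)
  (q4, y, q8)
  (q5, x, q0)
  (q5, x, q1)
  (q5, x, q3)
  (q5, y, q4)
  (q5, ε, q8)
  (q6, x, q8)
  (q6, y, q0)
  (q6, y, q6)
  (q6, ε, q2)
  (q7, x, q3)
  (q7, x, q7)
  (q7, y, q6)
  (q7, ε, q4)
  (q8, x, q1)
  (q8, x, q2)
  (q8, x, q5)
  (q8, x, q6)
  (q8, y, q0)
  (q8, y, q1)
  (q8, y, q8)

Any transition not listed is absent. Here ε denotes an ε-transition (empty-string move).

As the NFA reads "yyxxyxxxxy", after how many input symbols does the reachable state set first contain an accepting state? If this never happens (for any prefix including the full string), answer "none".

1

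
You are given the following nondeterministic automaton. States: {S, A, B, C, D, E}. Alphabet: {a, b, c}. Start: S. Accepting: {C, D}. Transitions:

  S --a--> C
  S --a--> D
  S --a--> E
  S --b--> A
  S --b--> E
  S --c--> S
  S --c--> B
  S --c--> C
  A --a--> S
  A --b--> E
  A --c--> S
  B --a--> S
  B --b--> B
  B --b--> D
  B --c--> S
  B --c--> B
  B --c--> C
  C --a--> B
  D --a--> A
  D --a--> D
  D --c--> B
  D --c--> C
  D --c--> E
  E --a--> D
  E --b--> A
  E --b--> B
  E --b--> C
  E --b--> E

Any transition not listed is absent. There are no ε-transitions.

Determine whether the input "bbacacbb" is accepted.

Yes

Start in {S}.
Read 'b': {S} → {A, E}.
Read 'b': {A, E} → {A, B, C, E}.
Read 'a': {A, B, C, E} → {S, B, D}.
Read 'c': {S, B, D} → {S, B, C, E}.
Read 'a': {S, B, C, E} → {S, B, C, D, E}.
Read 'c': {S, B, C, D, E} → {S, B, C, E}.
Read 'b': {S, B, C, E} → {A, B, C, D, E}.
Read 'b': {A, B, C, D, E} → {A, B, C, D, E}.
The final set {A, B, C, D, E} contains the accepting states C, D.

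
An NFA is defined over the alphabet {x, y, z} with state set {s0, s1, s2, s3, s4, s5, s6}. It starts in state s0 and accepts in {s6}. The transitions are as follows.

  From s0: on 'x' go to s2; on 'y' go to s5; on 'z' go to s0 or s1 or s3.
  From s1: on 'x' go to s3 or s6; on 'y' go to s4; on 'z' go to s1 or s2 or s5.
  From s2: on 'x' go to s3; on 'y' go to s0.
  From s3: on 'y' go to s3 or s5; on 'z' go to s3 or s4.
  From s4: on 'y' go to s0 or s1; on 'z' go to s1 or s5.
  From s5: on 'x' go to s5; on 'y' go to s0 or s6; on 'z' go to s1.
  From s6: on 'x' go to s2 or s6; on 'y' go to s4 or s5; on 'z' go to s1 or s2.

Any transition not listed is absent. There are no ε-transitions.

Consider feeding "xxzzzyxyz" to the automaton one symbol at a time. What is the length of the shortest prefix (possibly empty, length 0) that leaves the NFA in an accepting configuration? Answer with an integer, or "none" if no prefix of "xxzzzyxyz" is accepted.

6

Start in {s0}.
Read 'x': {s0} → {s2}.
Read 'x': {s2} → {s3}.
Read 'z': {s3} → {s3, s4}.
Read 'z': {s3, s4} → {s1, s3, s4, s5}.
Read 'z': {s1, s3, s4, s5} → {s1, s2, s3, s4, s5}.
Read 'y': {s1, s2, s3, s4, s5} → {s0, s1, s3, s4, s5, s6}.
None of the earlier sets intersect F, but {s0, s1, s3, s4, s5, s6} does.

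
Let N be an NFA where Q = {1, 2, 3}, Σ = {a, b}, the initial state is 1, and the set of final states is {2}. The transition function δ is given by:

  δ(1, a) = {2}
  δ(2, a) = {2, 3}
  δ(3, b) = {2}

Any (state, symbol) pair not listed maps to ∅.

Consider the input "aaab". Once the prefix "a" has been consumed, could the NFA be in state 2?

Yes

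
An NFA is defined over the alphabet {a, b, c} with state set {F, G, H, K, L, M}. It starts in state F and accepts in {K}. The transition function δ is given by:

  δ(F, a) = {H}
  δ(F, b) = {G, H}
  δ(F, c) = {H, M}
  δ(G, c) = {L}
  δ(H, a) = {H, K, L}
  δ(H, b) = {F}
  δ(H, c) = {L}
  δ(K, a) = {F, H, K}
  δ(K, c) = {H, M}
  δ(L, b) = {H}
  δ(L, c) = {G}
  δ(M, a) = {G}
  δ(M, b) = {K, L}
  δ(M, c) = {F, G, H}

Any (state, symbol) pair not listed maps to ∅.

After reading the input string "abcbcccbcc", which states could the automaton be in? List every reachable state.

{F, G, H, L}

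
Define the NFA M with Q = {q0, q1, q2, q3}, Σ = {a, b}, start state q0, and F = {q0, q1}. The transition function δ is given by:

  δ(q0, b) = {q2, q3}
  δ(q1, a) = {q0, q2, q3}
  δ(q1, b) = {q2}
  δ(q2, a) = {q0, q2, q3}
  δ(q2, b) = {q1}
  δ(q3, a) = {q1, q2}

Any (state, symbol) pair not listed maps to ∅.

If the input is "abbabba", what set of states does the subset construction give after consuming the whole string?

Start in {q0}.
Read 'a': {q0} → ∅.
The set is empty and remains empty for the remaining 6 symbols.

∅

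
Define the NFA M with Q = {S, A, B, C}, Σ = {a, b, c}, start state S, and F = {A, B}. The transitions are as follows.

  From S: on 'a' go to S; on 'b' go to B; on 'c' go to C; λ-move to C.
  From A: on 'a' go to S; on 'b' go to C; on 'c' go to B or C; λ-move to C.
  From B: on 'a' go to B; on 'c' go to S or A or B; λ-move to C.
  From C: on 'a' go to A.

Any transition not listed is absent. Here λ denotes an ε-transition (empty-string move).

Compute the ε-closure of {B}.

Begin with {B}.
ε-move B → C; add C.

{B, C}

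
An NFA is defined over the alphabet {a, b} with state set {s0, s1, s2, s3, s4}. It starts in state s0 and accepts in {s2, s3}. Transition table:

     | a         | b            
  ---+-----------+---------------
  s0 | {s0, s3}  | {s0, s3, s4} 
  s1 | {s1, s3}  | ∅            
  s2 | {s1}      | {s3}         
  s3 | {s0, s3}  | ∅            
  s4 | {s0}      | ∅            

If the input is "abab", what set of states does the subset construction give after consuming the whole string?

Start in {s0}.
Read 'a': s0→{s0, s3}; now {s0, s3}.
Read 'b': s0→{s0, s3, s4}, s3→∅; now {s0, s3, s4}.
Read 'a': s0→{s0, s3}, s3→{s0, s3}, s4→{s0}; now {s0, s3}.
Read 'b': s0→{s0, s3, s4}, s3→∅; now {s0, s3, s4}.

{s0, s3, s4}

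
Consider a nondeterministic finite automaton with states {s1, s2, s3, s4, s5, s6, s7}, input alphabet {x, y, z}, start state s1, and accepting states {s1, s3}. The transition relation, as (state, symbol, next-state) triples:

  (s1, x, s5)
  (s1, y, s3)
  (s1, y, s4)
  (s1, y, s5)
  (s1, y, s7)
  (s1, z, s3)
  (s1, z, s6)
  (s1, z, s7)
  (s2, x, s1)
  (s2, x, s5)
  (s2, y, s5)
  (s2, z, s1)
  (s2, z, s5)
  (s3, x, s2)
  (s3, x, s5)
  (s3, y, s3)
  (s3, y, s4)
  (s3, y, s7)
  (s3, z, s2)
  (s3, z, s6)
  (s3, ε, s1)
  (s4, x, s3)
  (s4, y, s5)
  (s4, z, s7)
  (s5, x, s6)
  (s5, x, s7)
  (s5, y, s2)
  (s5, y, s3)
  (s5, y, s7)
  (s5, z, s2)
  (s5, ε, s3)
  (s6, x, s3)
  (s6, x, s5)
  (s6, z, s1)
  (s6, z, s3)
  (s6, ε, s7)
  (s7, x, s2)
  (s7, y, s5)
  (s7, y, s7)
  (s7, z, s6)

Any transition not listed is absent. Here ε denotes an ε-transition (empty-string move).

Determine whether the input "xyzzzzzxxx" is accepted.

Yes

Start in {s1}.
Read 'x': s1→{s5}; union {s5}; ε-closure = {s1, s3, s5}.
Read 'y': s1→{s3, s4, s5, s7}, s3→{s3, s4, s7}, s5→{s2, s3, s7}; union {s2, s3, s4, s5, s7}; ε-closure = {s1, s2, s3, s4, s5, s7}.
Read 'z': s1→{s3, s6, s7}, s2→{s1, s5}, s3→{s2, s6}, s4→{s7}, s5→{s2}, s7→{s6}; now {s1, s2, s3, s5, s6, s7}.
Read 'z': s1→{s3, s6, s7}, s2→{s1, s5}, s3→{s2, s6}, s5→{s2}, s6→{s1, s3}, s7→{s6}; now {s1, s2, s3, s5, s6, s7}.
Read 'z': s1→{s3, s6, s7}, s2→{s1, s5}, s3→{s2, s6}, s5→{s2}, s6→{s1, s3}, s7→{s6}; now {s1, s2, s3, s5, s6, s7}.
Read 'z': s1→{s3, s6, s7}, s2→{s1, s5}, s3→{s2, s6}, s5→{s2}, s6→{s1, s3}, s7→{s6}; now {s1, s2, s3, s5, s6, s7}.
Read 'z': s1→{s3, s6, s7}, s2→{s1, s5}, s3→{s2, s6}, s5→{s2}, s6→{s1, s3}, s7→{s6}; now {s1, s2, s3, s5, s6, s7}.
Read 'x': s1→{s5}, s2→{s1, s5}, s3→{s2, s5}, s5→{s6, s7}, s6→{s3, s5}, s7→{s2}; now {s1, s2, s3, s5, s6, s7}.
Read 'x': s1→{s5}, s2→{s1, s5}, s3→{s2, s5}, s5→{s6, s7}, s6→{s3, s5}, s7→{s2}; now {s1, s2, s3, s5, s6, s7}.
Read 'x': s1→{s5}, s2→{s1, s5}, s3→{s2, s5}, s5→{s6, s7}, s6→{s3, s5}, s7→{s2}; now {s1, s2, s3, s5, s6, s7}.
The final set {s1, s2, s3, s5, s6, s7} contains the accepting states s1, s3.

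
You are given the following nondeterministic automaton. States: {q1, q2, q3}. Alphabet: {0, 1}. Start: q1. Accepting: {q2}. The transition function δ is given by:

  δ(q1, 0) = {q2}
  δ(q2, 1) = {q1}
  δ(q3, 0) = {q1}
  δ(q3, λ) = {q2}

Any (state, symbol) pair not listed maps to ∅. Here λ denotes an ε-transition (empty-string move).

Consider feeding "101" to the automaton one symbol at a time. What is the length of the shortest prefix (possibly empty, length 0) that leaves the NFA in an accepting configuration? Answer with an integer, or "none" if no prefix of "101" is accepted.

none

Start in {q1}.
Read '1': q1→∅; now ∅.
The set is empty and remains empty for the remaining 2 symbols.
No reachable set along the way intersects F.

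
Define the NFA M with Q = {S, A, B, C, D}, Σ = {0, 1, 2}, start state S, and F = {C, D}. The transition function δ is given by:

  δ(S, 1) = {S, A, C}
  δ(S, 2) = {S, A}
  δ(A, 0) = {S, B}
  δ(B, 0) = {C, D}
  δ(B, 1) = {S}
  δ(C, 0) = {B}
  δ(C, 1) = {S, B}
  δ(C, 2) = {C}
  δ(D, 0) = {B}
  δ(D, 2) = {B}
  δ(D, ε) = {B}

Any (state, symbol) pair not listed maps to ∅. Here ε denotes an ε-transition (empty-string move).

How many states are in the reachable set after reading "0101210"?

Start in {S}.
Read '0': S→∅; now ∅.
The set is empty and remains empty for the remaining 6 symbols.
That set has 0 states.

0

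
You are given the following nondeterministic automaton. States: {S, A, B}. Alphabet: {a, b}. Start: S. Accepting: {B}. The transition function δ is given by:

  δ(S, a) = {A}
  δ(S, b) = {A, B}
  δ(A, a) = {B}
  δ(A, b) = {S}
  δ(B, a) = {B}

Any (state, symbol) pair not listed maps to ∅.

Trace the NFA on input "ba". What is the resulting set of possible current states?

{B}

Start in {S}.
Read 'b': S→{A, B}; now {A, B}.
Read 'a': A→{B}, B→{B}; now {B}.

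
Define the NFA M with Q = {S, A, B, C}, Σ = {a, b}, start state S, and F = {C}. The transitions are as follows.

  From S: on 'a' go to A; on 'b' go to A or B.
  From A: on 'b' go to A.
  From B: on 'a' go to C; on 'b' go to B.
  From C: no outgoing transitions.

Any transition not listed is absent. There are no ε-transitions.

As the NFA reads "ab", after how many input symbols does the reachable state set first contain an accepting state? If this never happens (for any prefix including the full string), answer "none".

none

Start in {S}.
Read 'a': S→{A}; now {A}.
Read 'b': A→{A}; now {A}.
No reachable set along the way intersects F.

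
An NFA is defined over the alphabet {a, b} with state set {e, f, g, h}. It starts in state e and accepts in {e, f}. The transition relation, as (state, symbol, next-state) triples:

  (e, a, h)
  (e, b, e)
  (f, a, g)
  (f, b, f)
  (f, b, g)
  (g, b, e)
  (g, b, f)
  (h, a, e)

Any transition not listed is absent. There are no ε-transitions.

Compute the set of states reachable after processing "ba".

{h}

Start in {e}.
Read 'b': e→{e}; now {e}.
Read 'a': e→{h}; now {h}.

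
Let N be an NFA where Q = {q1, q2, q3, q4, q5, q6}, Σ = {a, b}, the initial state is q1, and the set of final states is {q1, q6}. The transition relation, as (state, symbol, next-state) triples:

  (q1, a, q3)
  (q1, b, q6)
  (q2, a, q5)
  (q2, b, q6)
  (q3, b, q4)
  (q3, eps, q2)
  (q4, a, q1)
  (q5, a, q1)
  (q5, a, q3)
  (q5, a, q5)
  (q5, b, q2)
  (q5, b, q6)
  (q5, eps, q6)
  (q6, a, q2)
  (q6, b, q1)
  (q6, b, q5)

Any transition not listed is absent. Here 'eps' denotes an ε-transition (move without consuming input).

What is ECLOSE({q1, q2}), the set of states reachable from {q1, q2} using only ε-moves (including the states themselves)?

{q1, q2}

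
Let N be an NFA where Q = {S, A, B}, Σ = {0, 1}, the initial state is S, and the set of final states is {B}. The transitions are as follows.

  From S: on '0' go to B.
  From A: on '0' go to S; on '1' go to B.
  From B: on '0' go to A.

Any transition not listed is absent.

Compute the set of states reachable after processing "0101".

Start in {S}.
Read '0': {S} → {B}.
Read '1': {B} → ∅.
The set is empty and remains empty for the remaining 2 symbols.

∅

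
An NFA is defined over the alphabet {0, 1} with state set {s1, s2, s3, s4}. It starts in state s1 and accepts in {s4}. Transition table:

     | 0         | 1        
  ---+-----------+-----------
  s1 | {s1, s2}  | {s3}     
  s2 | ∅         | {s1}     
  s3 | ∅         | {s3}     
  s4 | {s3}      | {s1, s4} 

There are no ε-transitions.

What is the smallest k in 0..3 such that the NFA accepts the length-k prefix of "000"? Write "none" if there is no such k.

none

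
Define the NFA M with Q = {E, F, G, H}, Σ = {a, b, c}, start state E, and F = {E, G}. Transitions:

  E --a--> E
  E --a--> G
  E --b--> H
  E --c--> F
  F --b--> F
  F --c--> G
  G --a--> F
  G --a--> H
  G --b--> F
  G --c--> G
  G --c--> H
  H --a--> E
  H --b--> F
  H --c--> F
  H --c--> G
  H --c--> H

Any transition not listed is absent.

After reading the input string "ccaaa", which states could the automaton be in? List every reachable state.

{E, G}

Start in {E}.
Read 'c': E→{F}; now {F}.
Read 'c': F→{G}; now {G}.
Read 'a': G→{F, H}; now {F, H}.
Read 'a': F→∅, H→{E}; now {E}.
Read 'a': E→{E, G}; now {E, G}.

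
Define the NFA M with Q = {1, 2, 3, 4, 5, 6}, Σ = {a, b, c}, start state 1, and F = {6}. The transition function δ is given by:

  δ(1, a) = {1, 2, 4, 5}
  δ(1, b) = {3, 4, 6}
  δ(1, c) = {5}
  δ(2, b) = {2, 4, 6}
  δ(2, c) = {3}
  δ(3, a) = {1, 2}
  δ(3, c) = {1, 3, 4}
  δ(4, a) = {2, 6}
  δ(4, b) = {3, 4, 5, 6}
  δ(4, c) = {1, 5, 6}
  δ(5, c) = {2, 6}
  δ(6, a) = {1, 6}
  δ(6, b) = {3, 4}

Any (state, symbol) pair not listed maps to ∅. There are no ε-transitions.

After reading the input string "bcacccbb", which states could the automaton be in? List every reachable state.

Start in {1}.
Read 'b': 1→{3, 4, 6}; now {3, 4, 6}.
Read 'c': 3→{1, 3, 4}, 4→{1, 5, 6}, 6→∅; now {1, 3, 4, 5, 6}.
Read 'a': 1→{1, 2, 4, 5}, 3→{1, 2}, 4→{2, 6}, 5→∅, 6→{1, 6}; now {1, 2, 4, 5, 6}.
Read 'c': 1→{5}, 2→{3}, 4→{1, 5, 6}, 5→{2, 6}, 6→∅; now {1, 2, 3, 5, 6}.
Read 'c': 1→{5}, 2→{3}, 3→{1, 3, 4}, 5→{2, 6}, 6→∅; now {1, 2, 3, 4, 5, 6}.
Read 'c': 1→{5}, 2→{3}, 3→{1, 3, 4}, 4→{1, 5, 6}, 5→{2, 6}, 6→∅; now {1, 2, 3, 4, 5, 6}.
Read 'b': 1→{3, 4, 6}, 2→{2, 4, 6}, 3→∅, 4→{3, 4, 5, 6}, 5→∅, 6→{3, 4}; now {2, 3, 4, 5, 6}.
Read 'b': 2→{2, 4, 6}, 3→∅, 4→{3, 4, 5, 6}, 5→∅, 6→{3, 4}; now {2, 3, 4, 5, 6}.

{2, 3, 4, 5, 6}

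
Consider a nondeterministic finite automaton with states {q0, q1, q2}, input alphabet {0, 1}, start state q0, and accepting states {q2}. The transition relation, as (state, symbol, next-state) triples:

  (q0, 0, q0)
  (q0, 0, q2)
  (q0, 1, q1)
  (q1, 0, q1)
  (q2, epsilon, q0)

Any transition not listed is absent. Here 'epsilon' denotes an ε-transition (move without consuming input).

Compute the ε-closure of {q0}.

Begin with {q0}.
No ε-moves leave this set, so the closure equals the set itself.

{q0}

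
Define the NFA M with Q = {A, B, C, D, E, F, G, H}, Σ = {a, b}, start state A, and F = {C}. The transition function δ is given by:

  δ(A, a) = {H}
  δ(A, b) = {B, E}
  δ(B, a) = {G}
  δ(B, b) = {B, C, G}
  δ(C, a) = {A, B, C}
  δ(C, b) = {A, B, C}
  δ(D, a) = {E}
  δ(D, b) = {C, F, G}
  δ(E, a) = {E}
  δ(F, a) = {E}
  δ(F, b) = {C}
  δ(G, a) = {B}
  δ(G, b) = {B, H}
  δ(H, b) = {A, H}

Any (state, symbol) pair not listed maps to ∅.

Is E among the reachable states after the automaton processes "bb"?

Start in {A}.
Read 'b': {A} → {B, E}.
Read 'b': {B, E} → {B, C, G}.
State E is not in {B, C, G}.

No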